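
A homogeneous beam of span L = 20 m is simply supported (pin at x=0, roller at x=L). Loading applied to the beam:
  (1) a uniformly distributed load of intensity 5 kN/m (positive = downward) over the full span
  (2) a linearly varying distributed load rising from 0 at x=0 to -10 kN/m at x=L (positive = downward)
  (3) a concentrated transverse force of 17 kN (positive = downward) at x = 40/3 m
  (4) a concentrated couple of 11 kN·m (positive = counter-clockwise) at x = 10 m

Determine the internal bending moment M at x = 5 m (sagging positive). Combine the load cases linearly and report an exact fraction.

M(5) = 187/3 kN·m

Load 1 — uniform load w=5 kN/m over full span:
  M_1 = wx(L-x)/2 = 5·5·(20-5)/2 = 375/2 kN·m
Load 2 — triangular load w₀=-10 kN/m (0→w₀ over full span):
  M_2 = w₀Lx/6 - w₀x³/(6L) = (-10)·20·5/6 - (-10)·5³/(6·20) = -625/4 kN·m
Load 3 — point force P=17 kN at a=40/3 m (b=L-a=20/3):
  M_3 = Pbx/L  [x≤a] = 17·(20/3)·5/20 = 85/3 kN·m
Load 4 — applied couple M₀=11 kN·m at a=10 m (b=L-a=10):
  M_4 = M₀x/L  [x≤a] = 11·5/20 = 11/4 kN·m
Superposition: M = Σ M_i = 187/3 kN·m ≈ 62.333333 kN·m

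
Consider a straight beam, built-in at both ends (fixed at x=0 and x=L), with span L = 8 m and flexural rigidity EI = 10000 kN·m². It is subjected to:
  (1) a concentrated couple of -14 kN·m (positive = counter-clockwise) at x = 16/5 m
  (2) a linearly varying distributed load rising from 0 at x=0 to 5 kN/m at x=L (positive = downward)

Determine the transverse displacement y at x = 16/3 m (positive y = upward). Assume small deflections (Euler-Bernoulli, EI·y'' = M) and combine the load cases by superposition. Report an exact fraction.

Load 1 — applied couple M₀=-14 kN·m at a=16/5 m (b=L-a=24/5):
  y_1 = (R_Ax³/6 - M_Ax²/2 - M₀(x-a)²/2)/EI  [x>a] with R_A=-63/25, M_A=-42/25 = ((-63/25)·(16/3)³/6 - (-42/25)·(16/3)²/2 - (-14)·((16/3)-(16/5))²/2)/10000 = -112/140625 m
Load 2 — triangular load w₀=5 kN/m (0→w₀ over full span):
  y_2 = -w₀x²(L-x)²(x+2L)/(120LEI) = -5·(16/3)²·(8-(16/3))²·((16/3)+2·8)/(120·8·10000) = -1024/455625 m
Superposition: y = Σ y_i = -34672/11390625 m ≈ -0.003044 m

y(16/3) = -34672/11390625 m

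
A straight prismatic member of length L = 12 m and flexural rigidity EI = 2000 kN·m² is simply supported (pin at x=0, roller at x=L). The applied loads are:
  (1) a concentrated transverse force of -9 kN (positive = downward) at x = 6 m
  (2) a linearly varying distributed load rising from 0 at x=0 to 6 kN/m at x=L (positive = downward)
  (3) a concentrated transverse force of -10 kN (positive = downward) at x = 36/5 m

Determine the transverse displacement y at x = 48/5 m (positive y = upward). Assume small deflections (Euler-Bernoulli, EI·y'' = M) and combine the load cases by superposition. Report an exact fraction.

y(48/5) = -446229/7812500 m

Load 1 — point force P=-9 kN at a=6 m (b=L-a=6):
  y_1 = -Pa(L-x)(2Lx-a²-x²)/(6LEI)  [x>a] = -(-9)·6·(12-(48/5))·(2·12·(48/5)-6²-(48/5)²)/(6·12·2000) = 5751/62500 m
Load 2 — triangular load w₀=6 kN/m (0→w₀ over full span):
  y_2 = -w₀x(7L⁴-10L²x²+3x⁴)/(360LEI) = -6·(48/5)·(7·12⁴-10·12²·(48/5)²+3·(48/5)⁴)/(360·12·2000) = -493776/1953125 m
Load 3 — point force P=-10 kN at a=36/5 m (b=L-a=24/5):
  y_3 = -Pa(L-x)(2Lx-a²-x²)/(6LEI)  [x>a] = -(-10)·(36/5)·(12-(48/5))·(2·12·(48/5)-(36/5)²-(48/5)²)/(6·12·2000) = 324/3125 m
Superposition: y = Σ y_i = -446229/7812500 m ≈ -0.057117 m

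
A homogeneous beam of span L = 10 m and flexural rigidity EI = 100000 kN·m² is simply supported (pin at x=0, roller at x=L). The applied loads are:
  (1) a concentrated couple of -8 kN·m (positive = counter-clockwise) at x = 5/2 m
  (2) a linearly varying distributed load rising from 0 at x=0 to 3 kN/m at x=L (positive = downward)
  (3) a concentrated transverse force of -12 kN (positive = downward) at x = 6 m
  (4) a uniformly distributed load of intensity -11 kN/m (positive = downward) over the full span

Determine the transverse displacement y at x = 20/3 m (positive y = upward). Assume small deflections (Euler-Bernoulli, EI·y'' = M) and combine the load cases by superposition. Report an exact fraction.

Load 1 — applied couple M₀=-8 kN·m at a=5/2 m (b=L-a=15/2):
  y_1 = (M₀x³/(6L)-M₀(x-a)²/2+C₁x)/EI  [x>a] with C₁=M₀(3b²-L²)/(6L)=-55/6 = ((-8)·(20/3)³/(6·10)-(-8)·((20/3)-(5/2))²/2+(-55/6)·(20/3))/100000 = -101/324000 m
Load 2 — triangular load w₀=3 kN/m (0→w₀ over full span):
  y_2 = -w₀x(7L⁴-10L²x²+3x⁴)/(360LEI) = -3·(20/3)·(7·10⁴-10·10²·(20/3)²+3·(20/3)⁴)/(360·10·100000) = -17/9720 m
Load 3 — point force P=-12 kN at a=6 m (b=L-a=4):
  y_3 = -Pa(L-x)(2Lx-a²-x²)/(6LEI)  [x>a] = -(-12)·6·(10-(20/3))·(2·10·(20/3)-6²-(20/3)²)/(6·10·100000) = 119/56250 m
Load 4 — uniform load w=-11 kN/m over full span:
  y_4 = -wx(L³-2Lx²+x³)/(24EI) = -(-11)·(20/3)·(10³-2·10·(20/3)²+(20/3)³)/(24·100000) = 121/9720 m
Superposition: y = Σ y_i = 303833/24300000 m ≈ 0.012503 m

y(20/3) = 303833/24300000 m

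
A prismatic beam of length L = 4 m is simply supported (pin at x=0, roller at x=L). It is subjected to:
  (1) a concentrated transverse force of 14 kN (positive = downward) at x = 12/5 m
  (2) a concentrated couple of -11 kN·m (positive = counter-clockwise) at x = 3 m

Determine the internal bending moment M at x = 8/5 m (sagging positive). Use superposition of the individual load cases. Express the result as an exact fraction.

M(8/5) = 114/25 kN·m

Load 1 — point force P=14 kN at a=12/5 m (b=L-a=8/5):
  M_1 = Pbx/L  [x≤a] = 14·(8/5)·(8/5)/4 = 224/25 kN·m
Load 2 — applied couple M₀=-11 kN·m at a=3 m (b=L-a=1):
  M_2 = M₀x/L  [x≤a] = (-11)·(8/5)/4 = -22/5 kN·m
Superposition: M = Σ M_i = 114/25 kN·m ≈ 4.560000 kN·m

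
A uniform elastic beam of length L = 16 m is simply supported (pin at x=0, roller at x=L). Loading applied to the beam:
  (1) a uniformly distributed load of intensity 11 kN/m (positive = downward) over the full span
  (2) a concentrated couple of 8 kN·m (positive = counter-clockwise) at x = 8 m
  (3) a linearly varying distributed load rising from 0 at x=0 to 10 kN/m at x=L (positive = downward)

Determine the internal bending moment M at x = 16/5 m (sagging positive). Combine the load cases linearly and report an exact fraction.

Load 1 — uniform load w=11 kN/m over full span:
  M_1 = wx(L-x)/2 = 11·(16/5)·(16-(16/5))/2 = 5632/25 kN·m
Load 2 — applied couple M₀=8 kN·m at a=8 m (b=L-a=8):
  M_2 = M₀x/L  [x≤a] = 8·(16/5)/16 = 8/5 kN·m
Load 3 — triangular load w₀=10 kN/m (0→w₀ over full span):
  M_3 = w₀Lx/6 - w₀x³/(6L) = 10·16·(16/5)/6 - 10·(16/5)³/(6·16) = 2048/25 kN·m
Superposition: M = Σ M_i = 1544/5 kN·m ≈ 308.800000 kN·m

M(16/5) = 1544/5 kN·m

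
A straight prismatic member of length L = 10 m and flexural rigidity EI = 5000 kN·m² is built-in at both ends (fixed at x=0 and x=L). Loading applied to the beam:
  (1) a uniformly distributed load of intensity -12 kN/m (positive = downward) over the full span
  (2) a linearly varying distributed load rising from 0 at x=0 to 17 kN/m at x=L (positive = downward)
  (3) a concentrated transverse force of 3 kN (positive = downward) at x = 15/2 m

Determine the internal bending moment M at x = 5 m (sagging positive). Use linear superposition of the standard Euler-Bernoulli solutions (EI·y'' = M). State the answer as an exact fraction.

Load 1 — uniform load w=-12 kN/m over full span:
  M_1 = wLx/2 - wL²/12 - wx²/2 = (-12)·10·5/2 - (-12)·10²/12 - (-12)·5²/2 = -50 kN·m
Load 2 — triangular load w₀=17 kN/m (0→w₀ over full span):
  M_2 = 3w₀Lx/20 - w₀L²/30 - w₀x³/(6L) = 3·17·10·5/20 - 17·10²/30 - 17·5³/(6·10) = 425/12 kN·m
Load 3 — point force P=3 kN at a=15/2 m (b=L-a=5/2):
  M_3 = Pb²(3a+b)x/L³ - Pab²/L²  [x≤a] = 3·(5/2)²·(3·(15/2)+(5/2))·5/10³ - 3·(15/2)·(5/2)²/10² = 15/16 kN·m
Superposition: M = Σ M_i = -655/48 kN·m ≈ -13.645833 kN·m

M(5) = -655/48 kN·m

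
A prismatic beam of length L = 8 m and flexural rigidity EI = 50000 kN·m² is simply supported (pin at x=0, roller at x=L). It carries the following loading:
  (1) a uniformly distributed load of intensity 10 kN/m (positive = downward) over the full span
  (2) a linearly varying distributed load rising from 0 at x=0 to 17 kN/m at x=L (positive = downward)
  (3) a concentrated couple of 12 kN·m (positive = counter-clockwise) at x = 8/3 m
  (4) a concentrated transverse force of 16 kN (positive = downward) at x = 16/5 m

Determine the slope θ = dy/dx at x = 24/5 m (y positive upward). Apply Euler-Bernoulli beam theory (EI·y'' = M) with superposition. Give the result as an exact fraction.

θ(24/5) = 45566/17578125 rad

Load 1 — uniform load w=10 kN/m over full span:
  θ_1 = -w(L³-6Lx²+4x³)/(24EI) = -10·(8³-6·8·(24/5)²+4·(24/5)³)/(24·50000) = 296/234375 rad
Load 2 — triangular load w₀=17 kN/m (0→w₀ over full span):
  θ_2 = -w₀(7L⁴-30L²x²+15x⁴)/(360LEI) = -17·(7·8⁴-30·8²·(24/5)²+15·(24/5)⁴)/(360·8·50000) = 15776/17578125 rad
Load 3 — applied couple M₀=12 kN·m at a=8/3 m (b=L-a=16/3):
  θ_3 = (M₀x²/(2L)-M₀(x-a)+C₁)/EI  [x>a] with C₁=M₀(3b²-L²)/(6L)=16/3 = (12·(24/5)²/(2·8)-12·((24/5)-(8/3))+(16/3))/50000 = -14/234375 rad
Load 4 — point force P=16 kN at a=16/5 m (b=L-a=24/5):
  θ_4 = -Pa(2L²-6Lx+3x²+a²)/(6LEI)  [x>a] = -16·(16/5)·(2·8²-6·8·(24/5)+3·(24/5)²+(16/5)²)/(6·8·50000) = 192/390625 rad
Superposition: θ = Σ θ_i = 45566/17578125 rad ≈ 0.002592 rad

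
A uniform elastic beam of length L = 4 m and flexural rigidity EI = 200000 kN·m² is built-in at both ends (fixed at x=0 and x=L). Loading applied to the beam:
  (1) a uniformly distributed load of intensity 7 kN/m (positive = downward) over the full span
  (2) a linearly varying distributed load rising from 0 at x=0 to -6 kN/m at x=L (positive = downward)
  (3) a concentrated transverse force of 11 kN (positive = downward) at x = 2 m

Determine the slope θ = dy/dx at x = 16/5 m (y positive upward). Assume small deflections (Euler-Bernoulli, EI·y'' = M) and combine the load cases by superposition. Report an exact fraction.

θ(16/5) = 1433/62500000 rad

Load 1 — uniform load w=7 kN/m over full span:
  θ_1 = -wx(L-x)(L-2x)/(12EI) = -7·(16/5)·(4-(16/5))·(4-2·(16/5))/(12·200000) = 7/390625 rad
Load 2 — triangular load w₀=-6 kN/m (0→w₀ over full span):
  θ_2 = -w₀(2x(L-x)(L-2x)(x+2L)+x²(L-x)²)/(120LEI) = -(-6)·(2·(16/5)·(4-(16/5))·(4-2·(16/5))·((16/5)+2·4)+(16/5)²·(4-(16/5))²)/(120·4·200000) = -16/1953125 rad
Load 3 — point force P=11 kN at a=2 m (b=L-a=2):
  θ_3 = Pa²(L-x)(2bL-(3b+a)(L-x))/(2L³EI)  [x>a] = 11·2²·(4-(16/5))·(2·2·4-(3·2+2)·(4-(16/5)))/(2·4³·200000) = 33/2500000 rad
Superposition: θ = Σ θ_i = 1433/62500000 rad ≈ 0.000023 rad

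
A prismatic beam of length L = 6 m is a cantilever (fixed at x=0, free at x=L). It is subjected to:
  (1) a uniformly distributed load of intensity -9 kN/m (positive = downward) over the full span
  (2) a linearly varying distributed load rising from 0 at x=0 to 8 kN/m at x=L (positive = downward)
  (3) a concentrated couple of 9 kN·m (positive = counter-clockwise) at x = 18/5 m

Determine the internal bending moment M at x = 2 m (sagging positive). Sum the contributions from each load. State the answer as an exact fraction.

M(2) = 281/9 kN·m

Load 1 — uniform load w=-9 kN/m over full span:
  M_1 = -w(L-x)²/2 = -(-9)·(6-2)²/2 = 72 kN·m
Load 2 — triangular load w₀=8 kN/m (0→w₀ over full span):
  M_2 = w₀Lx/2 - w₀L²/3 - w₀x³/(6L) = 8·6·2/2 - 8·6²/3 - 8·2³/(6·6) = -448/9 kN·m
Load 3 — applied couple M₀=9 kN·m at a=18/5 m (b=L-a=12/5):
  M_3 = M₀  [x≤a] = 9 = 9 kN·m
Superposition: M = Σ M_i = 281/9 kN·m ≈ 31.222222 kN·m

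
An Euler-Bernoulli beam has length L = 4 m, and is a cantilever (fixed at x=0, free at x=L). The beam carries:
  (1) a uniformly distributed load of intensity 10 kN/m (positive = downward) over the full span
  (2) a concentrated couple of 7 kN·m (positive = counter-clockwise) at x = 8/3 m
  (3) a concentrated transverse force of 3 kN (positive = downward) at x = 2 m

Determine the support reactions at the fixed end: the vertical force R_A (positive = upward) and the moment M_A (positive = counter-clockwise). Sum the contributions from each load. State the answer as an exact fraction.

Load 1 — uniform load w=10 kN/m over full span:
  R_A = wL = 10·4 = 40 kN
  M_A = wL²/2 = 10·4²/2 = 80 kN·m
Load 2 — applied couple M₀=7 kN·m at a=8/3 m (b=L-a=4/3):
  R_A = 0 kN
  M_A = -M₀ = -7 kN·m
Load 3 — point force P=3 kN at a=2 m (b=L-a=2):
  R_A = P = 3 kN
  M_A = Pa = 3·2 = 6 kN·m
Superposition: R_A = 43 kN, M_A = 79 kN·m

R_A = 43 kN, M_A = 79 kN·m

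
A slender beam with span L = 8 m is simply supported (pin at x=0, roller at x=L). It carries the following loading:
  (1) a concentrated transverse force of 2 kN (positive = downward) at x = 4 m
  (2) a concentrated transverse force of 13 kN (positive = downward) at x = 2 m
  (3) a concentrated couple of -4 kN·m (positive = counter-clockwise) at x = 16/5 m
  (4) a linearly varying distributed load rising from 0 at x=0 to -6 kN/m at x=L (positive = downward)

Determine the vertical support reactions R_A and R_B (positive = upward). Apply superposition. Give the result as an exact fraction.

Load 1 — point force P=2 kN at a=4 m (b=L-a=4):
  R_A = Pb/L = 2·4/8 = 1 kN
  R_B = Pa/L = 2·4/8 = 1 kN
Load 2 — point force P=13 kN at a=2 m (b=L-a=6):
  R_A = Pb/L = 13·6/8 = 39/4 kN
  R_B = Pa/L = 13·2/8 = 13/4 kN
Load 3 — applied couple M₀=-4 kN·m at a=16/5 m (b=L-a=24/5):
  R_A = M₀/L = (-4)/8 = -1/2 kN
  R_B = -M₀/L = -(-4)/8 = 1/2 kN
Load 4 — triangular load w₀=-6 kN/m (0→w₀ over full span):
  R_A = w₀L/6 = (-6)·8/6 = -8 kN
  R_B = w₀L/3 = (-6)·8/3 = -16 kN
Superposition: R_A = 9/4 kN, R_B = -45/4 kN

R_A = 9/4 kN, R_B = -45/4 kN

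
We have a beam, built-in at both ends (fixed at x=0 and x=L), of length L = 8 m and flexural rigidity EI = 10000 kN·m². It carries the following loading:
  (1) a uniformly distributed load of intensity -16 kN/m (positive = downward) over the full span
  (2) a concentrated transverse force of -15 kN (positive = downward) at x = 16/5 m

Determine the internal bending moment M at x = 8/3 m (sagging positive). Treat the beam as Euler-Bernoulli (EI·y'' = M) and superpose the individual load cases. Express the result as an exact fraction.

Load 1 — uniform load w=-16 kN/m over full span:
  M_1 = wLx/2 - wL²/12 - wx²/2 = (-16)·8·(8/3)/2 - (-16)·8²/12 - (-16)·(8/3)²/2 = -256/9 kN·m
Load 2 — point force P=-15 kN at a=16/5 m (b=L-a=24/5):
  M_2 = Pb²(3a+b)x/L³ - Pab²/L²  [x≤a] = (-15)·(24/5)²·(3·(16/5)+(24/5))·(8/3)/8³ - (-15)·(16/5)·(24/5)²/8² = -216/25 kN·m
Superposition: M = Σ M_i = -8344/225 kN·m ≈ -37.084444 kN·m

M(8/3) = -8344/225 kN·m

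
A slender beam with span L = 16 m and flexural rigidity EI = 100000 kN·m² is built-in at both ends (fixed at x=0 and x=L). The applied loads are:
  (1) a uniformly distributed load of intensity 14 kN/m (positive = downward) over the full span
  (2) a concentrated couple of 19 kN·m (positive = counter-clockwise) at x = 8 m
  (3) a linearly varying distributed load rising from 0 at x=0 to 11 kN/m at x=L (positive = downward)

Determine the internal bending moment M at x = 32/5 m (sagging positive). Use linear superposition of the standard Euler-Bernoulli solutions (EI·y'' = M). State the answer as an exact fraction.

Load 1 — uniform load w=14 kN/m over full span:
  M_1 = wLx/2 - wL²/12 - wx²/2 = 14·16·(32/5)/2 - 14·16²/12 - 14·(32/5)²/2 = 9856/75 kN·m
Load 2 — applied couple M₀=19 kN·m at a=8 m (b=L-a=8):
  M_2 = R_Ax - M_A  [x≤a] with R_A=57/32, M_A=19/4 = (57/32)·(32/5) - (19/4) = 133/20 kN·m
Load 3 — triangular load w₀=11 kN/m (0→w₀ over full span):
  M_3 = 3w₀Lx/20 - w₀L²/30 - w₀x³/(6L) = 3·11·16·(32/5)/20 - 11·16²/30 - 11·(32/5)³/(6·16) = 5632/125 kN·m
Superposition: M = Σ M_i = 274679/1500 kN·m ≈ 183.119333 kN·m

M(32/5) = 274679/1500 kN·m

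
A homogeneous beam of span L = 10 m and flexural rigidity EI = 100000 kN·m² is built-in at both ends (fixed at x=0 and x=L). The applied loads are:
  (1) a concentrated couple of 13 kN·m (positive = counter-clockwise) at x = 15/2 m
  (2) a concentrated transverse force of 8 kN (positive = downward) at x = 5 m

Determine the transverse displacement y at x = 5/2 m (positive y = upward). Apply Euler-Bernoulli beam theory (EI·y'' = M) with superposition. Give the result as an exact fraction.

Load 1 — applied couple M₀=13 kN·m at a=15/2 m (b=L-a=5/2):
  y_1 = (R_Ax³/6 - M_Ax²/2)/EI  [x≤a] with R_A=117/80, M_A=65/16 = ((117/80)·(5/2)³/6 - (65/16)·(5/2)²/2)/100000 = -91/1024000 m
Load 2 — point force P=8 kN at a=5 m (b=L-a=5):
  y_2 = -Pb²x²(3aL-(3a+b)x)/(6L³EI)  [x≤a] = -8·5²·(5/2)²·(3·5·10-(3·5+5)·(5/2))/(6·10³·100000) = -1/4800 m
Superposition: y = Σ y_i = -913/3072000 m ≈ -0.000297 m

y(5/2) = -913/3072000 m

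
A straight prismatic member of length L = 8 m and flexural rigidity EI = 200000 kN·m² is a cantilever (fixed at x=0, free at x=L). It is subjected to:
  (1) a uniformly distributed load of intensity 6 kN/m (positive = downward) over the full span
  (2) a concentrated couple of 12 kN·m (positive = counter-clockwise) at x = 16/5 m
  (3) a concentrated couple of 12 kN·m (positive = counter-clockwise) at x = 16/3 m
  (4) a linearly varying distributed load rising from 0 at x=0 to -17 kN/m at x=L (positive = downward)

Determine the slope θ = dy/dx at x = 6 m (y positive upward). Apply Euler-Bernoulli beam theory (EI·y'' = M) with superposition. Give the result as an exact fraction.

θ(6) = 13303/4000000 rad

Load 1 — uniform load w=6 kN/m over full span:
  θ_1 = -wx(x²-3Lx+3L²)/(6EI) = -6·6·(6²-3·8·6+3·8²)/(6·200000) = -63/25000 rad
Load 2 — applied couple M₀=12 kN·m at a=16/5 m (b=L-a=24/5):
  θ_2 = M₀a/EI  [x>a] = 12·(16/5)/200000 = 3/15625 rad
Load 3 — applied couple M₀=12 kN·m at a=16/3 m (b=L-a=8/3):
  θ_3 = M₀a/EI  [x>a] = 12·(16/3)/200000 = 1/3125 rad
Load 4 — triangular load w₀=-17 kN/m (0→w₀ over full span):
  θ_4 = (w₀Lx²/4-w₀L²x/3-w₀x⁴/(24L))/EI = ((-17)·8·6²/4-(-17)·8²·6/3-(-17)·6⁴/(24·8))/200000 = 4267/800000 rad
Superposition: θ = Σ θ_i = 13303/4000000 rad ≈ 0.003326 rad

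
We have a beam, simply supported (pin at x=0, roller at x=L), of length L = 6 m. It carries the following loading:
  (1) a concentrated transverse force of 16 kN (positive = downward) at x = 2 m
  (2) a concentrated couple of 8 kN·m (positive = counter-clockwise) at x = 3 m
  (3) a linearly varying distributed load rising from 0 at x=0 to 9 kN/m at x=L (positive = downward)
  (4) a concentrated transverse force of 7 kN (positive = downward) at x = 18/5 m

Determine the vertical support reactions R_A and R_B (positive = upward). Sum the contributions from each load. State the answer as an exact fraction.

Load 1 — point force P=16 kN at a=2 m (b=L-a=4):
  R_A = Pb/L = 16·4/6 = 32/3 kN
  R_B = Pa/L = 16·2/6 = 16/3 kN
Load 2 — applied couple M₀=8 kN·m at a=3 m (b=L-a=3):
  R_A = M₀/L = 8/6 = 4/3 kN
  R_B = -M₀/L = -8/6 = -4/3 kN
Load 3 — triangular load w₀=9 kN/m (0→w₀ over full span):
  R_A = w₀L/6 = 9·6/6 = 9 kN
  R_B = w₀L/3 = 9·6/3 = 18 kN
Load 4 — point force P=7 kN at a=18/5 m (b=L-a=12/5):
  R_A = Pb/L = 7·(12/5)/6 = 14/5 kN
  R_B = Pa/L = 7·(18/5)/6 = 21/5 kN
Superposition: R_A = 119/5 kN, R_B = 131/5 kN

R_A = 119/5 kN, R_B = 131/5 kN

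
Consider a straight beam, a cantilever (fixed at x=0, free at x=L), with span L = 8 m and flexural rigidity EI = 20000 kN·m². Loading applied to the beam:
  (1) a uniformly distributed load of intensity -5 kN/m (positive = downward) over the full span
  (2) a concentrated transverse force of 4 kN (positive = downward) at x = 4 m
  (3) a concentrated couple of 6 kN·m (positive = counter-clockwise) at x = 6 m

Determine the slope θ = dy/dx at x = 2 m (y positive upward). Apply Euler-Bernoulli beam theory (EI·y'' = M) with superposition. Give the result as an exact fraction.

Load 1 — uniform load w=-5 kN/m over full span:
  θ_1 = -wx(x²-3Lx+3L²)/(6EI) = -(-5)·2·(2²-3·8·2+3·8²)/(6·20000) = 37/3000 rad
Load 2 — point force P=4 kN at a=4 m (b=L-a=4):
  θ_2 = -Px(2a-x)/(2EI)  [x≤a] = -4·2·(2·4-2)/(2·20000) = -3/2500 rad
Load 3 — applied couple M₀=6 kN·m at a=6 m (b=L-a=2):
  θ_3 = M₀x/EI  [x≤a] = 6·2/20000 = 3/5000 rad
Superposition: θ = Σ θ_i = 22/1875 rad ≈ 0.011733 rad

θ(2) = 22/1875 rad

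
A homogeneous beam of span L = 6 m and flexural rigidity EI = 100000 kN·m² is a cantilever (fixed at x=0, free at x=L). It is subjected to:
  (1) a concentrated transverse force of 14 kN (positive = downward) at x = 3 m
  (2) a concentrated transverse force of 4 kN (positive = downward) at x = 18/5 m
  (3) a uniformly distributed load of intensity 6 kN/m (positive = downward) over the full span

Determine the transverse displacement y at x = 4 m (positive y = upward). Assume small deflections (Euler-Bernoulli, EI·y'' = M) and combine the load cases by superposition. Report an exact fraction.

y(4) = -100697/12500000 m

Load 1 — point force P=14 kN at a=3 m (b=L-a=3):
  y_1 = -Pa²(3x-a)/(6EI)  [x>a] = -14·3²·(3·4-3)/(6·100000) = -189/100000 m
Load 2 — point force P=4 kN at a=18/5 m (b=L-a=12/5):
  y_2 = -Pa²(3x-a)/(6EI)  [x>a] = -4·(18/5)²·(3·4-(18/5))/(6·100000) = -567/781250 m
Load 3 — uniform load w=6 kN/m over full span:
  y_3 = -wx²(x²-4Lx+6L²)/(24EI) = -6·4²·(4²-4·6·4+6·6²)/(24·100000) = -17/3125 m
Superposition: y = Σ y_i = -100697/12500000 m ≈ -0.008056 m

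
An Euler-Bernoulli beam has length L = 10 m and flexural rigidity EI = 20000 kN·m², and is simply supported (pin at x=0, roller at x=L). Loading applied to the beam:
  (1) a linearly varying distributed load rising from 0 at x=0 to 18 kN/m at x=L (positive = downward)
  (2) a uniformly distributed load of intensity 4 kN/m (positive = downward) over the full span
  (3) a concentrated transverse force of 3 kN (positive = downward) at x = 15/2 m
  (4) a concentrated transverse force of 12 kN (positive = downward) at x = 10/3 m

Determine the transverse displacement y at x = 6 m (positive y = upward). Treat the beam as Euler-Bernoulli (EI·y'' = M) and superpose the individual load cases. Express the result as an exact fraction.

y(6) = -20199487/216000000 m

Load 1 — triangular load w₀=18 kN/m (0→w₀ over full span):
  y_1 = -w₀x(7L⁴-10L²x²+3x⁴)/(360LEI) = -18·6·(7·10⁴-10·10²·6²+3·6⁴)/(360·10·20000) = -888/15625 m
Load 2 — uniform load w=4 kN/m over full span:
  y_2 = -wx(L³-2Lx²+x³)/(24EI) = -4·6·(10³-2·10·6²+6³)/(24·20000) = -31/1250 m
Load 3 — point force P=3 kN at a=15/2 m (b=L-a=5/2):
  y_3 = -Pbx(L²-b²-x²)/(6LEI)  [x≤a] = -3·(5/2)·6·(10²-(5/2)²-6²)/(6·10·20000) = -693/320000 m
Load 4 — point force P=12 kN at a=10/3 m (b=L-a=20/3):
  y_4 = -Pa(L-x)(2Lx-a²-x²)/(6LEI)  [x>a] = -12·(10/3)·(10-6)·(2·10·6-(10/3)²-6²)/(6·10·20000) = -164/16875 m
Superposition: y = Σ y_i = -20199487/216000000 m ≈ -0.093516 m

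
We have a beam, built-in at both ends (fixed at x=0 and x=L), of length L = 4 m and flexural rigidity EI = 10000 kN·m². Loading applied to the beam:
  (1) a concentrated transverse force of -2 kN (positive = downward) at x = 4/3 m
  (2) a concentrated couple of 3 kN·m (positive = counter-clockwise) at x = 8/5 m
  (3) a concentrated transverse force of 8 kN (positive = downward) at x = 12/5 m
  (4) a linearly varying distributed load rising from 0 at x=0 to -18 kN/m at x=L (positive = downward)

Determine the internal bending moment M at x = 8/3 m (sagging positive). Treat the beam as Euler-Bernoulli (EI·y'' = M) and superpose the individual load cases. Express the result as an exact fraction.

M(8/3) = -32932/10125 kN·m

Load 1 — point force P=-2 kN at a=4/3 m (b=L-a=8/3):
  M_1 = Pa²(a+3b)(L-x)/L³ - Pa²b/L²  [x>a] = (-2)·(4/3)²·((4/3)+3·(8/3))·(4-(8/3))/4³ - (-2)·(4/3)²·(8/3)/4² = -8/81 kN·m
Load 2 — applied couple M₀=3 kN·m at a=8/5 m (b=L-a=12/5):
  M_2 = R_Ax - M_A - M₀  [x>a] with R_A=27/25, M_A=9/25 = (27/25)·(8/3) - (9/25) - 3 = -12/25 kN·m
Load 3 — point force P=8 kN at a=12/5 m (b=L-a=8/5):
  M_3 = Pa²(a+3b)(L-x)/L³ - Pa²b/L²  [x>a] = 8·(12/5)²·((12/5)+3·(8/5))·(4-(8/3))/4³ - 8·(12/5)²·(8/5)/4² = 288/125 kN·m
Load 4 — triangular load w₀=-18 kN/m (0→w₀ over full span):
  M_4 = 3w₀Lx/20 - w₀L²/30 - w₀x³/(6L) = 3·(-18)·4·(8/3)/20 - (-18)·4²/30 - (-18)·(8/3)³/(6·4) = -224/45 kN·m
Superposition: M = Σ M_i = -32932/10125 kN·m ≈ -3.252543 kN·m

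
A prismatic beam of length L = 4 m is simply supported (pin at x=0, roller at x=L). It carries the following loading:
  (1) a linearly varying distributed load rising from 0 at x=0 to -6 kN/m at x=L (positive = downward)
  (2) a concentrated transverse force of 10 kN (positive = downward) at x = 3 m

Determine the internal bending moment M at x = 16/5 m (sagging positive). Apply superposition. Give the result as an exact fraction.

M(16/5) = 174/125 kN·m

Load 1 — triangular load w₀=-6 kN/m (0→w₀ over full span):
  M_1 = w₀Lx/6 - w₀x³/(6L) = (-6)·4·(16/5)/6 - (-6)·(16/5)³/(6·4) = -576/125 kN·m
Load 2 — point force P=10 kN at a=3 m (b=L-a=1):
  M_2 = Pa(L-x)/L  [x>a] = 10·3·(4-(16/5))/4 = 6 kN·m
Superposition: M = Σ M_i = 174/125 kN·m ≈ 1.392000 kN·m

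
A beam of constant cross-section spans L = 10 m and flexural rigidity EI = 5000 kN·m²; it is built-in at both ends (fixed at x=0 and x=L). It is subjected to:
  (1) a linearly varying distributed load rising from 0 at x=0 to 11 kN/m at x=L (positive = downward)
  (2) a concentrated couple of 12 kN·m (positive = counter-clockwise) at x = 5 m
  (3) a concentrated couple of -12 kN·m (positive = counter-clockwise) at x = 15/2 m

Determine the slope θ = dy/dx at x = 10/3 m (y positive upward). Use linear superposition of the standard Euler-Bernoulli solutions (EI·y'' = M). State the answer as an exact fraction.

Load 1 — triangular load w₀=11 kN/m (0→w₀ over full span):
  θ_1 = -w₀(2x(L-x)(L-2x)(x+2L)+x²(L-x)²)/(120LEI) = -11·(2·(10/3)·(10-(10/3))·(10-2·(10/3))·((10/3)+2·10)+(10/3)²·(10-(10/3))²)/(120·10·5000) = -44/6075 rad
Load 2 — applied couple M₀=12 kN·m at a=5 m (b=L-a=5):
  θ_2 = (R_Ax²/2 - M_Ax)/EI  [x≤a] with R_A=9/5, M_A=3 = ((9/5)·(10/3)²/2 - 3·(10/3))/5000 = 0 rad
Load 3 — applied couple M₀=-12 kN·m at a=15/2 m (b=L-a=5/2):
  θ_3 = (R_Ax²/2 - M_Ax)/EI  [x≤a] with R_A=-27/20, M_A=-15/4 = ((-27/20)·(10/3)²/2 - (-15/4)·(10/3))/5000 = 1/1000 rad
Superposition: θ = Σ θ_i = -1517/243000 rad ≈ -0.006243 rad

θ(10/3) = -1517/243000 rad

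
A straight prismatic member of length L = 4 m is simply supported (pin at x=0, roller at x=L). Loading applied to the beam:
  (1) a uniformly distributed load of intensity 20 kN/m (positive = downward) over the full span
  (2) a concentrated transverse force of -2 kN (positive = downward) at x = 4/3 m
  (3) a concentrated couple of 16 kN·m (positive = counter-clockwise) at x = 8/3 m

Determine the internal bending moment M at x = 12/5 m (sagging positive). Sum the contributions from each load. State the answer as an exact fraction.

Load 1 — uniform load w=20 kN/m over full span:
  M_1 = wx(L-x)/2 = 20·(12/5)·(4-(12/5))/2 = 192/5 kN·m
Load 2 — point force P=-2 kN at a=4/3 m (b=L-a=8/3):
  M_2 = Pa(L-x)/L  [x>a] = (-2)·(4/3)·(4-(12/5))/4 = -16/15 kN·m
Load 3 — applied couple M₀=16 kN·m at a=8/3 m (b=L-a=4/3):
  M_3 = M₀x/L  [x≤a] = 16·(12/5)/4 = 48/5 kN·m
Superposition: M = Σ M_i = 704/15 kN·m ≈ 46.933333 kN·m

M(12/5) = 704/15 kN·m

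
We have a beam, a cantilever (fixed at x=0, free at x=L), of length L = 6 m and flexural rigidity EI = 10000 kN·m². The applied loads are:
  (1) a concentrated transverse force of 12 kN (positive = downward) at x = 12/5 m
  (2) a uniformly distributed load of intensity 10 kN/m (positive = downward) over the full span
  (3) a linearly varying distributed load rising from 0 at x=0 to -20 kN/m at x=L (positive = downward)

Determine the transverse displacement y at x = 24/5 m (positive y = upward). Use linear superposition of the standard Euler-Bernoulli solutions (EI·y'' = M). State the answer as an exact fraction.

y(24/5) = 78624/1953125 m

Load 1 — point force P=12 kN at a=12/5 m (b=L-a=18/5):
  y_1 = -Pa²(3x-a)/(6EI)  [x>a] = -12·(12/5)²·(3·(24/5)-(12/5))/(6·10000) = -216/15625 m
Load 2 — uniform load w=10 kN/m over full span:
  y_2 = -wx²(x²-4Lx+6L²)/(24EI) = -10·(24/5)²·((24/5)²-4·6·(24/5)+6·6²)/(24·10000) = -9288/78125 m
Load 3 — triangular load w₀=-20 kN/m (0→w₀ over full span):
  y_3 = (w₀Lx³/12-w₀L²x²/6-w₀x⁵/(120L))/EI = ((-20)·6·(24/5)³/12-(-20)·6²·(24/5)²/6-(-20)·(24/5)⁵/(120·6))/10000 = 337824/1953125 m
Superposition: y = Σ y_i = 78624/1953125 m ≈ 0.040255 m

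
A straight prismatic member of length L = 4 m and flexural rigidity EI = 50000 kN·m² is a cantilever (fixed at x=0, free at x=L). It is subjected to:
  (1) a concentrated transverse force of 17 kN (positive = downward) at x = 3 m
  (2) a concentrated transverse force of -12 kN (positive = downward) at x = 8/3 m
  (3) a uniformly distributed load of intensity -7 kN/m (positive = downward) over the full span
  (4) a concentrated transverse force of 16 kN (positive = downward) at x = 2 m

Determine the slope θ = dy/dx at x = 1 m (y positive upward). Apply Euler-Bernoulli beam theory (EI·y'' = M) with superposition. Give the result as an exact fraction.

Load 1 — point force P=17 kN at a=3 m (b=L-a=1):
  θ_1 = -Px(2a-x)/(2EI)  [x≤a] = -17·1·(2·3-1)/(2·50000) = -17/20000 rad
Load 2 — point force P=-12 kN at a=8/3 m (b=L-a=4/3):
  θ_2 = -Px(2a-x)/(2EI)  [x≤a] = -(-12)·1·(2·(8/3)-1)/(2·50000) = 13/25000 rad
Load 3 — uniform load w=-7 kN/m over full span:
  θ_3 = -wx(x²-3Lx+3L²)/(6EI) = -(-7)·1·(1²-3·4·1+3·4²)/(6·50000) = 259/300000 rad
Load 4 — point force P=16 kN at a=2 m (b=L-a=2):
  θ_4 = -Px(2a-x)/(2EI)  [x≤a] = -16·1·(2·2-1)/(2·50000) = -3/6250 rad
Superposition: θ = Σ θ_i = 1/18750 rad ≈ 0.000053 rad

θ(1) = 1/18750 rad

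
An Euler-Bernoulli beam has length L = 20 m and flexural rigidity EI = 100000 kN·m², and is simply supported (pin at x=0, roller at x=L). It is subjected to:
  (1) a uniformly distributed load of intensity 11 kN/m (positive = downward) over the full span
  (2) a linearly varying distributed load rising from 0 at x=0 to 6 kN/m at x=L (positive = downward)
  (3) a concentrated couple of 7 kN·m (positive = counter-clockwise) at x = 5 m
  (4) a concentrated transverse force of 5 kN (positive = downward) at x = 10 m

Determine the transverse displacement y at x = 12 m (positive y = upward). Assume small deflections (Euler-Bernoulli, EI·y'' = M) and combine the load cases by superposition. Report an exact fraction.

Load 1 — uniform load w=11 kN/m over full span:
  y_1 = -wx(L³-2Lx²+x³)/(24EI) = -11·12·(20³-2·20·12²+12³)/(24·100000) = -682/3125 m
Load 2 — triangular load w₀=6 kN/m (0→w₀ over full span):
  y_2 = -w₀x(7L⁴-10L²x²+3x⁴)/(360LEI) = -6·12·(7·20⁴-10·20²·12²+3·12⁴)/(360·20·100000) = -4736/78125 m
Load 3 — applied couple M₀=7 kN·m at a=5 m (b=L-a=15):
  y_3 = (M₀x³/(6L)-M₀(x-a)²/2+C₁x)/EI  [x>a] with C₁=M₀(3b²-L²)/(6L)=385/24 = (7·12³/(6·20)-7·(12-5)²/2+(385/24)·12)/100000 = 609/500000 m
Load 4 — point force P=5 kN at a=10 m (b=L-a=10):
  y_4 = -Pa(L-x)(2Lx-a²-x²)/(6LEI)  [x>a] = -5·10·(20-12)·(2·20·12-10²-12²)/(6·20·100000) = -59/7500 m
Superposition: y = Σ y_i = -2141321/7500000 m ≈ -0.285509 m

y(12) = -2141321/7500000 m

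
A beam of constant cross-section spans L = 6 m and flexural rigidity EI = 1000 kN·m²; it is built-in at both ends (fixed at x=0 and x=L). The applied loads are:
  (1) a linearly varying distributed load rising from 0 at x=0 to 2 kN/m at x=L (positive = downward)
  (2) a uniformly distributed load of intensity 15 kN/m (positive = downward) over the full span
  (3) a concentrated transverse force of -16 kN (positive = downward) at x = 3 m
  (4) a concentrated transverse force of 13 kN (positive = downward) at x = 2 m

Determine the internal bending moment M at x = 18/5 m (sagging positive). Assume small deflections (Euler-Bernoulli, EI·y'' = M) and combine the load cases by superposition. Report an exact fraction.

Load 1 — triangular load w₀=2 kN/m (0→w₀ over full span):
  M_1 = 3w₀Lx/20 - w₀L²/30 - w₀x³/(6L) = 3·2·6·(18/5)/20 - 2·6²/30 - 2·(18/5)³/(6·6) = 186/125 kN·m
Load 2 — uniform load w=15 kN/m over full span:
  M_2 = wLx/2 - wL²/12 - wx²/2 = 15·6·(18/5)/2 - 15·6²/12 - 15·(18/5)²/2 = 99/5 kN·m
Load 3 — point force P=-16 kN at a=3 m (b=L-a=3):
  M_3 = Pa²(a+3b)(L-x)/L³ - Pa²b/L²  [x>a] = (-16)·3²·(3+3·3)·(6-(18/5))/6³ - (-16)·3²·3/6² = -36/5 kN·m
Load 4 — point force P=13 kN at a=2 m (b=L-a=4):
  M_4 = Pa²(a+3b)(L-x)/L³ - Pa²b/L²  [x>a] = 13·2²·(2+3·4)·(6-(18/5))/6³ - 13·2²·4/6² = 104/45 kN·m
Superposition: M = Σ M_i = 18449/1125 kN·m ≈ 16.399111 kN·m

M(18/5) = 18449/1125 kN·m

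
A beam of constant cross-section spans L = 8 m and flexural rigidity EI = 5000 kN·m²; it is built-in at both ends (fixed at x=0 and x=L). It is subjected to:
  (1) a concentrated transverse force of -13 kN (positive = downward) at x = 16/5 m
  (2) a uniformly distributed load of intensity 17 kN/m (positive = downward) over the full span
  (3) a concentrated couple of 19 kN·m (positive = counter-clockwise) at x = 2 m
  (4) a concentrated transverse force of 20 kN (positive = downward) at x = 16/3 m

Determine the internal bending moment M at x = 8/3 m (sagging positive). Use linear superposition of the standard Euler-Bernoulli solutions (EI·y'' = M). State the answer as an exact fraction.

Load 1 — point force P=-13 kN at a=16/5 m (b=L-a=24/5):
  M_1 = Pb²(3a+b)x/L³ - Pab²/L²  [x≤a] = (-13)·(24/5)²·(3·(16/5)+(24/5))·(8/3)/8³ - (-13)·(16/5)·(24/5)²/8² = -936/125 kN·m
Load 2 — uniform load w=17 kN/m over full span:
  M_2 = wLx/2 - wL²/12 - wx²/2 = 17·8·(8/3)/2 - 17·8²/12 - 17·(8/3)²/2 = 272/9 kN·m
Load 3 — applied couple M₀=19 kN·m at a=2 m (b=L-a=6):
  M_3 = R_Ax - M_A - M₀  [x>a] with R_A=171/64, M_A=-57/16 = (171/64)·(8/3) - (-57/16) - 19 = -133/16 kN·m
Load 4 — point force P=20 kN at a=16/3 m (b=L-a=8/3):
  M_4 = Pb²(3a+b)x/L³ - Pab²/L²  [x≤a] = 20·(8/3)²·(3·(16/3)+(8/3))·(8/3)/8³ - 20·(16/3)·(8/3)²/8² = 160/81 kN·m
Superposition: M = Σ M_i = 2656319/162000 kN·m ≈ 16.397031 kN·m

M(8/3) = 2656319/162000 kN·m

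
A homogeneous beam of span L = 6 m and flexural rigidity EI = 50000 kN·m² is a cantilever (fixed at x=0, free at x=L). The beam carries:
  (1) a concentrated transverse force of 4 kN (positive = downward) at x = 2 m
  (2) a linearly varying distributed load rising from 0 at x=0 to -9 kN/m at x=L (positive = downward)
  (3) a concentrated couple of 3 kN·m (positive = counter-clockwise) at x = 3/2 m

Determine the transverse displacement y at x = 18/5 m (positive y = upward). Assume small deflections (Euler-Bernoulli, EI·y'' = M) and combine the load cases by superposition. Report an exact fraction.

y(18/5) = 182551727/18750000000 m

Load 1 — point force P=4 kN at a=2 m (b=L-a=4):
  y_1 = -Pa²(3x-a)/(6EI)  [x>a] = -4·2²·(3·(18/5)-2)/(6·50000) = -22/46875 m
Load 2 — triangular load w₀=-9 kN/m (0→w₀ over full span):
  y_2 = (w₀Lx³/12-w₀L²x²/6-w₀x⁵/(120L))/EI = ((-9)·6·(18/5)³/12-(-9)·6²·(18/5)²/6-(-9)·(18/5)⁵/(120·6))/50000 = 3886299/390625000 m
Load 3 — applied couple M₀=3 kN·m at a=3/2 m (b=L-a=9/2):
  y_3 = M₀a(2x-a)/(2EI)  [x>a] = 3·(3/2)·(2·(18/5)-(3/2))/(2·50000) = 513/2000000 m
Superposition: y = Σ y_i = 182551727/18750000000 m ≈ 0.009736 m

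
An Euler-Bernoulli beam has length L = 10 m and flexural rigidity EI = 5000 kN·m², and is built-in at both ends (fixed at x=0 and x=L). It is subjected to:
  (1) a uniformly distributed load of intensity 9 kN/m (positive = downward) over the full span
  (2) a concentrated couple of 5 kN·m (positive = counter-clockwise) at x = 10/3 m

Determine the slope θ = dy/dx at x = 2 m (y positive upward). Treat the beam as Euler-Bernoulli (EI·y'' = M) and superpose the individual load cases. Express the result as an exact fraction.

Load 1 — uniform load w=9 kN/m over full span:
  θ_1 = -wx(L-x)(L-2x)/(12EI) = -9·2·(10-2)·(10-2·2)/(12·5000) = -9/625 rad
Load 2 — applied couple M₀=5 kN·m at a=10/3 m (b=L-a=20/3):
  θ_2 = (R_Ax²/2 - M_Ax)/EI  [x≤a] with R_A=2/3, M_A=0 = ((2/3)·2²/2 - 0·2)/5000 = 1/3750 rad
Superposition: θ = Σ θ_i = -53/3750 rad ≈ -0.014133 rad

θ(2) = -53/3750 rad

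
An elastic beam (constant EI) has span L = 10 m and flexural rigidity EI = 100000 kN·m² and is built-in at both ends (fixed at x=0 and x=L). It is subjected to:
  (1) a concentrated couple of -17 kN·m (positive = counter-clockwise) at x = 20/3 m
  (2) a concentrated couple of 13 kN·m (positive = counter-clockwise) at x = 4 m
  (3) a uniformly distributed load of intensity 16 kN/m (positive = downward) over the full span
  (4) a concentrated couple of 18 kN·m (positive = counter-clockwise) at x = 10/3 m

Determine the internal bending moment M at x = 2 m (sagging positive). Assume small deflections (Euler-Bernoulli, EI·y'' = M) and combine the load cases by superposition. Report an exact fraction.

M(2) = 348/125 kN·m

Load 1 — applied couple M₀=-17 kN·m at a=20/3 m (b=L-a=10/3):
  M_1 = R_Ax - M_A  [x≤a] with R_A=-34/15, M_A=-17/3 = (-34/15)·2 - (-17/3) = 17/15 kN·m
Load 2 — applied couple M₀=13 kN·m at a=4 m (b=L-a=6):
  M_2 = R_Ax - M_A  [x≤a] with R_A=234/125, M_A=39/25 = (234/125)·2 - (39/25) = 273/125 kN·m
Load 3 — uniform load w=16 kN/m over full span:
  M_3 = wLx/2 - wL²/12 - wx²/2 = 16·10·2/2 - 16·10²/12 - 16·2²/2 = -16/3 kN·m
Load 4 — applied couple M₀=18 kN·m at a=10/3 m (b=L-a=20/3):
  M_4 = R_Ax - M_A  [x≤a] with R_A=12/5, M_A=0 = (12/5)·2 - 0 = 24/5 kN·m
Superposition: M = Σ M_i = 348/125 kN·m ≈ 2.784000 kN·m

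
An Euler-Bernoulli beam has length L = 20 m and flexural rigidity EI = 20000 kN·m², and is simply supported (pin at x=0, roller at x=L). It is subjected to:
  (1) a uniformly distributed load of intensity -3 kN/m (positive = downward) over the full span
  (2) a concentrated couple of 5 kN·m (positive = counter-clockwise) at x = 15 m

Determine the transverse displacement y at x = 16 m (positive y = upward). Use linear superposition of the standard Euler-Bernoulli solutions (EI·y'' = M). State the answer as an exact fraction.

Load 1 — uniform load w=-3 kN/m over full span:
  y_1 = -wx(L³-2Lx²+x³)/(24EI) = -(-3)·16·(20³-2·20·16²+16³)/(24·20000) = 116/625 m
Load 2 — applied couple M₀=5 kN·m at a=15 m (b=L-a=5):
  y_2 = (M₀x³/(6L)-M₀(x-a)²/2+C₁x)/EI  [x>a] with C₁=M₀(3b²-L²)/(6L)=-325/24 = (5·16³/(6·20)-5·(16-15)²/2+(-325/24)·16)/20000 = -97/40000 m
Superposition: y = Σ y_i = 7327/40000 m ≈ 0.183175 m

y(16) = 7327/40000 m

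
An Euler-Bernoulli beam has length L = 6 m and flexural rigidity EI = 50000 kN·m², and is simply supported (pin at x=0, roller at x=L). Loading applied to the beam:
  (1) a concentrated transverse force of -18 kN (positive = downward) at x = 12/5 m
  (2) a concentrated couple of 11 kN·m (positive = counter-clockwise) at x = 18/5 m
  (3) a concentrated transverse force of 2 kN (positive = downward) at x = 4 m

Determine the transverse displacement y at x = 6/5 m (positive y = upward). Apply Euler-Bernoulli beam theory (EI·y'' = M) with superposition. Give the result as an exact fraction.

y(6/5) = 1699/2343750 m

Load 1 — point force P=-18 kN at a=12/5 m (b=L-a=18/5):
  y_1 = -Pbx(L²-b²-x²)/(6LEI)  [x≤a] = -(-18)·(18/5)·(6/5)·(6²-(18/5)²-(6/5)²)/(6·6·50000) = 729/781250 m
Load 2 — applied couple M₀=11 kN·m at a=18/5 m (b=L-a=12/5):
  y_2 = (M₀x³/(6L)+C₁x)/EI  [x≤a] with C₁=M₀(3b²-L²)/(6L)=-143/25 = (11·(6/5)³/(6·6)+(-143/25)·(6/5))/50000 = -99/781250 m
Load 3 — point force P=2 kN at a=4 m (b=L-a=2):
  y_3 = -Pbx(L²-b²-x²)/(6LEI)  [x≤a] = -2·2·(6/5)·(6²-2²-(6/5)²)/(6·6·50000) = -191/2343750 m
Superposition: y = Σ y_i = 1699/2343750 m ≈ 0.000725 m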